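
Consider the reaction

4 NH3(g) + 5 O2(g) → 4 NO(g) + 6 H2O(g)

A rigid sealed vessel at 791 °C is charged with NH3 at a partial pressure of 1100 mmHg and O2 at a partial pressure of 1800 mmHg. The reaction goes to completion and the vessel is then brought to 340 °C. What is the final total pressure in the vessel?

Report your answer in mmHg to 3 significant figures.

Because the vessel is rigid and T is held at 791 °C, work the stoichiometry in partial pressures (P_i = n_iRT/V).
P(O2) required for 1100 mmHg of NH3 = (5/4) × 1100 = 1375 mmHg; available 1800 mmHg, so NH3 is limiting.
P(O2) remaining = 1800 − (5/4) × 1100 = 425.0 mmHg
P(gaseous products) = (4+6)/4 × 1100 = 2750 mmHg
P_total at 791 °C = 425.0 + 2750 = 3175 mmHg
Scaling to 340 °C: P = 3175 × 613.15/1064.15 = 1829 mmHg

1830 mmHg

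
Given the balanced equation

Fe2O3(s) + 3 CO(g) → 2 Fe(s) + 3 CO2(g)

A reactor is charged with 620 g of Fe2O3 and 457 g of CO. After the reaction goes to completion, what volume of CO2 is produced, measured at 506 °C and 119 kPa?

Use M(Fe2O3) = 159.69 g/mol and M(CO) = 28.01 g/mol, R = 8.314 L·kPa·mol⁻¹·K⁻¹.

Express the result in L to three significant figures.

n(Fe2O3) = 620 / 159.69 = 3.883 mol
n(CO) = 457 / 28.01 = 16.32 mol
For 3.883 mol Fe2O3, stoichiometry requires (3/1) × 3.883 = 11.65 mol CO; 16.32 mol is available, so Fe2O3 is limiting.
n(CO2) = (3/1) × 3.883 = 11.65 mol
V(CO2) = nRT/P = 11.65 × 8.314 × 779.15 / 119 = 634.2 L

634 L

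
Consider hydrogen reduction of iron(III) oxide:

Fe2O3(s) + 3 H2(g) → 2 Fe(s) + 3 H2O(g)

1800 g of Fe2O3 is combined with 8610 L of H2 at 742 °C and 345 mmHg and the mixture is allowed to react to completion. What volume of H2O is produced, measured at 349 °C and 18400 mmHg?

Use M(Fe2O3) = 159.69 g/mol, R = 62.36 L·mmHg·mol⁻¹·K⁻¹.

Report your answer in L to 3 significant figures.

71.3 L

n(Fe2O3) = 1800 / 159.69 = 11.27 mol
n(H2) = PV/RT = (345 × 8610) / (62.36 × 1015.15) = 46.92 mol
For 11.27 mol Fe2O3, stoichiometry requires (3/1) × 11.27 = 33.81 mol H2; 46.92 mol is available, so Fe2O3 is limiting.
n(H2O) = (3/1) × 11.27 = 33.81 mol
V(H2O) = nRT/P = 33.81 × 62.36 × 622.15 / 18400 = 71.29 L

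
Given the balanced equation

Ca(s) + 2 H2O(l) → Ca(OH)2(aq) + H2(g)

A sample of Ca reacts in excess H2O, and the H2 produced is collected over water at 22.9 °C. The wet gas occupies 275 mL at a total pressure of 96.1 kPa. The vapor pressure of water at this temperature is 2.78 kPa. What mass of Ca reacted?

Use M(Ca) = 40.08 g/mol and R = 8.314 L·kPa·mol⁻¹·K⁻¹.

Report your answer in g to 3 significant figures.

0.418 g

P(H2) = 96.1 − 2.78 = 93.32 kPa
n(H2) = PV/RT = (93.32 × 0.2750) / (8.314 × 296.05) = 0.01043 mol
n(Ca) = (1/1) × 0.01043 = 0.01043 mol
m(Ca) = 0.01043 × 40.08 = 0.4180 g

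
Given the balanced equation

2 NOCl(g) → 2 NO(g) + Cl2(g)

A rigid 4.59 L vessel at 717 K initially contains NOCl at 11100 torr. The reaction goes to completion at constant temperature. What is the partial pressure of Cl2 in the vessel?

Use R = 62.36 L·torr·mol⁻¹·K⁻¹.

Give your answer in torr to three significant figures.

n(NOCl)₀ = PV/RT = (11100 × 4.59) / (62.36 × 717) = 1.139 mol
n(Cl2) = (1/2) × 1.139 = 0.5695 mol
P(Cl2) = nRT/V = 0.5695 × 62.36 × 717 / 4.59 = 5548 torr

5550 torr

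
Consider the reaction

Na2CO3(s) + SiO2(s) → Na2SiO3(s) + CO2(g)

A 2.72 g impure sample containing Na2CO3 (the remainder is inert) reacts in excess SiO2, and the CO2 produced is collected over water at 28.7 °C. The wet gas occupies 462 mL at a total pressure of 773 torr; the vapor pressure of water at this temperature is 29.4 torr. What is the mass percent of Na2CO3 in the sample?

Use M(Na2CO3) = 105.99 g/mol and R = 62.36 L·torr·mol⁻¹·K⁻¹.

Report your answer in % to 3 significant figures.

P(CO2) = 773 − 29.4 = 743.6 torr
n(CO2) = PV/RT = (743.6 × 0.4620) / (62.36 × 301.85) = 0.01825 mol
n(Na2CO3) = (1/1) × 0.01825 = 0.01825 mol
m(Na2CO3) = 0.01825 × 105.99 = 1.934 g
%Na2CO3 = 1.934 / 2.72 × 100 = 71.10%

71.1 %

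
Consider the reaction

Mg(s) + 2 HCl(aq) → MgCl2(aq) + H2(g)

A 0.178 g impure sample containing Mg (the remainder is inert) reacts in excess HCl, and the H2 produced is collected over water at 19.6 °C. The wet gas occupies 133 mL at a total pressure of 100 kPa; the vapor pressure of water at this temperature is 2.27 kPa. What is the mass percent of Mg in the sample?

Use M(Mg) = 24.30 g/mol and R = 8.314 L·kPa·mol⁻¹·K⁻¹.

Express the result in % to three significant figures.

P(H2) = 100 − 2.27 = 97.73 kPa
n(H2) = PV/RT = (97.73 × 0.1330) / (8.314 × 292.75) = 0.005340 mol
n(Mg) = (1/1) × 0.005340 = 0.005340 mol
m(Mg) = 0.005340 × 24.30 = 0.1298 g
%Mg = 0.1298 / 0.178 × 100 = 72.92%

72.9 %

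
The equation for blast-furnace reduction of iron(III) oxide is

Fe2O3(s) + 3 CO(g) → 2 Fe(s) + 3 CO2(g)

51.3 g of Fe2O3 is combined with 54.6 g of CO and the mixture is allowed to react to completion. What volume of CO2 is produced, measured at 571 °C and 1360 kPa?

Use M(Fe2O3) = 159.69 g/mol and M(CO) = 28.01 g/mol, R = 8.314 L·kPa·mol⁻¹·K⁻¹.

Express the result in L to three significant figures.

n(Fe2O3) = 51.3 / 159.69 = 0.3212 mol
n(CO) = 54.6 / 28.01 = 1.949 mol
For 0.3212 mol Fe2O3, stoichiometry requires (3/1) × 0.3212 = 0.9636 mol CO; 1.949 mol is available, so Fe2O3 is limiting.
n(CO2) = (3/1) × 0.3212 = 0.9636 mol
V(CO2) = nRT/P = 0.9636 × 8.314 × 844.15 / 1360 = 4.973 L

4.97 L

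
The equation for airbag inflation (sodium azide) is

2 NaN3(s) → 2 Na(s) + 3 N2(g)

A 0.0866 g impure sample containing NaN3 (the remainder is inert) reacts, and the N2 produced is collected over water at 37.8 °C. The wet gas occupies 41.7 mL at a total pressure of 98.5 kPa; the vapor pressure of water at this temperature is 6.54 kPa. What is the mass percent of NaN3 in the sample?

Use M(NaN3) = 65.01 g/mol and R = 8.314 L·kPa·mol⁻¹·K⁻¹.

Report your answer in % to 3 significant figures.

P(N2) = 98.5 − 6.54 = 91.96 kPa
n(N2) = PV/RT = (91.96 × 0.04170) / (8.314 × 310.95) = 0.001483 mol
n(NaN3) = (2/3) × 0.001483 = 0.0009887 mol
m(NaN3) = 0.0009887 × 65.01 = 0.06428 g
%NaN3 = 0.06428 / 0.0866 × 100 = 74.23%

74.2 %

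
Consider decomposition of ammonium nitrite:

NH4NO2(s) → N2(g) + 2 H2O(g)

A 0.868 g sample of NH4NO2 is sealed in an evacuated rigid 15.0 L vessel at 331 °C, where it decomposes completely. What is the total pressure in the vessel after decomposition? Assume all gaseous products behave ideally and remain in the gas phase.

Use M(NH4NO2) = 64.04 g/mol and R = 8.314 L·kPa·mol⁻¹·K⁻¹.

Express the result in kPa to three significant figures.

13.6 kPa

n(NH4NO2) = 0.868 / 64.04 = 0.01355 mol
n(gas produced) = (3/1) × 0.01355 = 0.04065 mol
P = nRT/V = 0.04065 × 8.314 × 604.15 / 15.0 = 13.61 kPa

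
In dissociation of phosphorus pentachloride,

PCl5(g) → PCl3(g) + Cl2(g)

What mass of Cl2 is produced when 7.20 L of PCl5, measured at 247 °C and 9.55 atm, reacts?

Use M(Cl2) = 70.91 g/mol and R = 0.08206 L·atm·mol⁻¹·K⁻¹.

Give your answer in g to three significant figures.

n(PCl5) = PV/RT = (9.55 × 7.20) / (0.08206 × 520.15) = 1.611 mol
n(Cl2) = (1/1) × 1.611 = 1.611 mol
m(Cl2) = 1.611 × 70.91 = 114.2 g

114 g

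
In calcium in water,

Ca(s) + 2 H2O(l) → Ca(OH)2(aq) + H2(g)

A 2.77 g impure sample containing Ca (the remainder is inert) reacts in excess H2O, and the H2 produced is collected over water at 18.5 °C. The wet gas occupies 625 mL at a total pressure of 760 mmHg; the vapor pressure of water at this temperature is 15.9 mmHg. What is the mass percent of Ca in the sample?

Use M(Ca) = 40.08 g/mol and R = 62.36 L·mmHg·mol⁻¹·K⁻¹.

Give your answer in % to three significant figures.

P(H2) = 760 − 15.9 = 744.1 mmHg
n(H2) = PV/RT = (744.1 × 0.6250) / (62.36 × 291.65) = 0.02557 mol
n(Ca) = (1/1) × 0.02557 = 0.02557 mol
m(Ca) = 0.02557 × 40.08 = 1.025 g
%Ca = 1.025 / 2.77 × 100 = 37.00%

37.0 %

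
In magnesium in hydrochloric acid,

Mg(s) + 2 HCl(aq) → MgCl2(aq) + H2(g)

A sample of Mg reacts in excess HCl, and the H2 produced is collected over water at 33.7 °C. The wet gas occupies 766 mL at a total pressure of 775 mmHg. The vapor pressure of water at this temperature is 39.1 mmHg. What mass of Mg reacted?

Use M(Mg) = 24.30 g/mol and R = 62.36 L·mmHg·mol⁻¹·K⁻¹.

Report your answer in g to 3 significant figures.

0.716 g

P(H2) = 775 − 39.1 = 735.9 mmHg
n(H2) = PV/RT = (735.9 × 0.7660) / (62.36 × 306.85) = 0.02946 mol
n(Mg) = (1/1) × 0.02946 = 0.02946 mol
m(Mg) = 0.02946 × 24.30 = 0.7159 g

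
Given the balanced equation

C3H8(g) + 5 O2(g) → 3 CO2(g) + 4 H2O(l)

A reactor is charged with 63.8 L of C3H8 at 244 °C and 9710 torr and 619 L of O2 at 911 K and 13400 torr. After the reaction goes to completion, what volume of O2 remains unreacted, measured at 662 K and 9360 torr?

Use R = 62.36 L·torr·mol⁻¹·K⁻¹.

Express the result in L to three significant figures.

220 L

n(C3H8) = PV/RT = (9710 × 63.8) / (62.36 × 517.15) = 19.21 mol
n(O2) = PV/RT = (13400 × 619) / (62.36 × 911) = 146.0 mol
For 19.21 mol C3H8, stoichiometry requires (5/1) × 19.21 = 96.05 mol O2; 146.0 mol is available, so C3H8 is limiting.
n(O2) consumed = (5/1) × 19.21 = 96.05 mol; remaining = 146.0 − 96.05 = 49.95 mol
V(O2) = nRT/P = 49.95 × 62.36 × 662 / 9360 = 220.3 L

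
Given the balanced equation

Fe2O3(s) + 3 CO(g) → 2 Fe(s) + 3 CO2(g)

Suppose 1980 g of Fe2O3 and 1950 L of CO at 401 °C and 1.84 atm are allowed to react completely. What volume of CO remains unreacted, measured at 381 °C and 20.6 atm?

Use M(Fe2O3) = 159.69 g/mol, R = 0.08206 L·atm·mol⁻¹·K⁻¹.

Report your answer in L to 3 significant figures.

72.1 L

n(Fe2O3) = 1980 / 159.69 = 12.40 mol
n(CO) = PV/RT = (1.84 × 1950) / (0.08206 × 674.15) = 64.86 mol
For 12.40 mol Fe2O3, stoichiometry requires (3/1) × 12.40 = 37.20 mol CO; 64.86 mol is available, so Fe2O3 is limiting.
n(CO) consumed = (3/1) × 12.40 = 37.20 mol; remaining = 64.86 − 37.20 = 27.66 mol
V(CO) = nRT/P = 27.66 × 0.08206 × 654.15 / 20.6 = 72.08 L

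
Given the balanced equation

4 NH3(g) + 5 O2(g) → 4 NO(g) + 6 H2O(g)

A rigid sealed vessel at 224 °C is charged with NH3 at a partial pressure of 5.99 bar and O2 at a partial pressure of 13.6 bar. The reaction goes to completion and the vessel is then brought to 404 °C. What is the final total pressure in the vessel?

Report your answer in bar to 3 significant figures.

28.7 bar

At constant V, partial pressures at 224 °C are proportional to moles, so apply stoichiometry directly to pressures.
P(O2) required for 5.99 bar of NH3 = (5/4) × 5.99 = 7.488 bar; available 13.6 bar, so NH3 is limiting.
P(O2) remaining = 13.6 − (5/4) × 5.99 = 6.112 bar
P(gaseous products) = (4+6)/4 × 5.99 = 14.98 bar
P_total at 224 °C = 6.112 + 14.98 = 21.09 bar
Scaling to 404 °C: P = 21.09 × 677.15/497.15 = 28.73 bar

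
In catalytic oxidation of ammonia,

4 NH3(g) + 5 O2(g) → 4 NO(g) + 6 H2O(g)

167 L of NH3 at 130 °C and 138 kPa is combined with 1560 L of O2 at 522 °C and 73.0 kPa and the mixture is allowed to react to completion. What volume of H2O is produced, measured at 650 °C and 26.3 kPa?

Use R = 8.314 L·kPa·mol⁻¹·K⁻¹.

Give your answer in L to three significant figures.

3010 L

n(NH3) = PV/RT = (138 × 167) / (8.314 × 403.15) = 6.876 mol
n(O2) = PV/RT = (73.0 × 1560) / (8.314 × 795.15) = 17.23 mol
For 6.876 mol NH3, stoichiometry requires (5/4) × 6.876 = 8.595 mol O2; 17.23 mol is available, so NH3 is limiting.
n(H2O) = (6/4) × 6.876 = 10.31 mol
V(H2O) = nRT/P = 10.31 × 8.314 × 923.15 / 26.3 = 3009 L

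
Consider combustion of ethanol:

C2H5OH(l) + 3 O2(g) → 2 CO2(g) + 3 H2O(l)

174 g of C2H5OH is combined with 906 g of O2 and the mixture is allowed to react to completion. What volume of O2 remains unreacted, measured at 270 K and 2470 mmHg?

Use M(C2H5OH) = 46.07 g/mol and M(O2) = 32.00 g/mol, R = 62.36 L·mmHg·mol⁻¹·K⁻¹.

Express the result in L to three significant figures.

116 L

n(C2H5OH) = 174 / 46.07 = 3.777 mol
n(O2) = 906 / 32.00 = 28.31 mol
For 3.777 mol C2H5OH, stoichiometry requires (3/1) × 3.777 = 11.33 mol O2; 28.31 mol is available, so C2H5OH is limiting.
n(O2) consumed = (3/1) × 3.777 = 11.33 mol; remaining = 28.31 − 11.33 = 16.98 mol
V(O2) = nRT/P = 16.98 × 62.36 × 270 / 2470 = 115.7 L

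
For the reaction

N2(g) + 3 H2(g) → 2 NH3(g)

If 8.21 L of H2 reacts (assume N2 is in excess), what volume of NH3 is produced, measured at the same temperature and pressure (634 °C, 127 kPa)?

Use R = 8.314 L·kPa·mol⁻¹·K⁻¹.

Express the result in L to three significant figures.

5.47 L

At constant T and P, gas volumes are in the mole ratio: V(NH3) = (2/3) × 8.21 = 5.473 L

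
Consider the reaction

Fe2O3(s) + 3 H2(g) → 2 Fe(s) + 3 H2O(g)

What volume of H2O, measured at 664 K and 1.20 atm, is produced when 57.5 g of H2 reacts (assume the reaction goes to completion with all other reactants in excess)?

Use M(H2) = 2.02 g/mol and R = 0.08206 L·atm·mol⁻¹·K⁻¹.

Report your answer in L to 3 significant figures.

1290 L

n(H2) = 57.50 / 2.02 = 28.47 mol
n(H2O) = (3/3) × 28.47 = 28.47 mol
V = nRT/P = 28.47 × 0.08206 × 664 / 1.20 = 1293 L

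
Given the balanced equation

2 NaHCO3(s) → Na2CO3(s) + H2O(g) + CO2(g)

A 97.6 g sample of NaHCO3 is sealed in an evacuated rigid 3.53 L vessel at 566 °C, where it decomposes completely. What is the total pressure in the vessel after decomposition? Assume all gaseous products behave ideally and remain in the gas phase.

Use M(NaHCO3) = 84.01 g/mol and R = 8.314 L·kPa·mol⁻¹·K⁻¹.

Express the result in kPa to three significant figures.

2300 kPa

n(NaHCO3) = 97.6 / 84.01 = 1.162 mol
n(gas produced) = (2/2) × 1.162 = 1.162 mol
P = nRT/V = 1.162 × 8.314 × 839.15 / 3.53 = 2297 kPa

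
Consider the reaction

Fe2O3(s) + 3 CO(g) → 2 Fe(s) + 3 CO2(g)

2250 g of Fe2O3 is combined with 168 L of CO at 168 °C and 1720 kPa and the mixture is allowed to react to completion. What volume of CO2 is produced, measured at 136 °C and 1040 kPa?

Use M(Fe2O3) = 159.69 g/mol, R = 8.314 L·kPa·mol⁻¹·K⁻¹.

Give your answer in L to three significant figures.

n(Fe2O3) = 2250 / 159.69 = 14.09 mol
n(CO) = PV/RT = (1720 × 168) / (8.314 × 441.15) = 78.78 mol
For 14.09 mol Fe2O3, stoichiometry requires (3/1) × 14.09 = 42.27 mol CO; 78.78 mol is available, so Fe2O3 is limiting.
n(CO2) = (3/1) × 14.09 = 42.27 mol
V(CO2) = nRT/P = 42.27 × 8.314 × 409.15 / 1040 = 138.3 L

138 L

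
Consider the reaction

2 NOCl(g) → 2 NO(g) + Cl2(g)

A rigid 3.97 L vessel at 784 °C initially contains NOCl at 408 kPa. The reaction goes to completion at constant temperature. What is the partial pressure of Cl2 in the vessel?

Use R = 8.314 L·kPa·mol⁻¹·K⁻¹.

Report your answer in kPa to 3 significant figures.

204 kPa

n(NOCl)₀ = PV/RT = (408 × 3.97) / (8.314 × 1057.15) = 0.1843 mol
n(Cl2) = (1/2) × 0.1843 = 0.09215 mol
P(Cl2) = nRT/V = 0.09215 × 8.314 × 1057.15 / 3.97 = 204.0 kPa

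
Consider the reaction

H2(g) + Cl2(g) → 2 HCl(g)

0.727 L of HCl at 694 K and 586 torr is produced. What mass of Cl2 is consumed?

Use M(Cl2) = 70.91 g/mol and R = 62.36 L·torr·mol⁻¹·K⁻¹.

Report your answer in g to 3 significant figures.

0.349 g

n(HCl) = PV/RT = (586 × 0.727) / (62.36 × 694) = 0.009844 mol
n(Cl2) = (1/2) × 0.009844 = 0.004922 mol
m(Cl2) = 0.004922 × 70.91 = 0.3490 g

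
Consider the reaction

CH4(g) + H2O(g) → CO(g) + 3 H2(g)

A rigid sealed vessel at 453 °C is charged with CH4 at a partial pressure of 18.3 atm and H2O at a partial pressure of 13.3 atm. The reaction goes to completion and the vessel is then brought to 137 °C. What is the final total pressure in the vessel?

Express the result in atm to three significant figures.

32.9 atm

With V and T fixed, P_i ∝ n_i, so the mole ratios apply directly to partial pressures at 453 °C.
P(H2O) required for 18.3 atm of CH4 = (1/1) × 18.3 = 18.30 atm; available 13.3 atm, so H2O is limiting.
P(CH4) remaining = 18.3 − (1/1) × 13.3 = 5.000 atm
P(gaseous products) = (1+3)/1 × 13.3 = 53.20 atm
P_total at 453 °C = 5.000 + 53.20 = 58.20 atm
Scaling to 137 °C: P = 58.20 × 410.15/726.15 = 32.87 atm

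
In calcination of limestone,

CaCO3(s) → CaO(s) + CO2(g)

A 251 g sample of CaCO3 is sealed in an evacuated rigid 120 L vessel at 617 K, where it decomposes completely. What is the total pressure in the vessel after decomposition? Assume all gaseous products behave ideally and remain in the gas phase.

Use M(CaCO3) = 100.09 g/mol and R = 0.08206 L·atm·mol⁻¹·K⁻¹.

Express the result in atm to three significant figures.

1.06 atm

n(CaCO3) = 251 / 100.09 = 2.508 mol
n(gas produced) = (1/1) × 2.508 = 2.508 mol
P = nRT/V = 2.508 × 0.08206 × 617 / 120 = 1.058 atm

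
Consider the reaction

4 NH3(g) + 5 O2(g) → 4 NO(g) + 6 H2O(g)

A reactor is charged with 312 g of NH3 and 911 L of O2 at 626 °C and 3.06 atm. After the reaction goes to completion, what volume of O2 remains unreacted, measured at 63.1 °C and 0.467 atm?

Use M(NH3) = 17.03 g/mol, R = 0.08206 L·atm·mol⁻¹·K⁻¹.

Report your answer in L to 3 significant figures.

879 L

n(NH3) = 312 / 17.03 = 18.32 mol
n(O2) = PV/RT = (3.06 × 911) / (0.08206 × 899.15) = 37.78 mol
For 18.32 mol NH3, stoichiometry requires (5/4) × 18.32 = 22.90 mol O2; 37.78 mol is available, so NH3 is limiting.
n(O2) consumed = (5/4) × 18.32 = 22.90 mol; remaining = 37.78 − 22.90 = 14.88 mol
V(O2) = nRT/P = 14.88 × 0.08206 × 336.25 / 0.467 = 879.2 L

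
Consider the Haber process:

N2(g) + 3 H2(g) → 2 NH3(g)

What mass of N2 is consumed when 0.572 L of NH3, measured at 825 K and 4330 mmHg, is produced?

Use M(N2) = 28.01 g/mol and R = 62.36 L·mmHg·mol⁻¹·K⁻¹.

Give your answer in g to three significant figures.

0.674 g

n(NH3) = PV/RT = (4330 × 0.572) / (62.36 × 825) = 0.04814 mol
n(N2) = (1/2) × 0.04814 = 0.02407 mol
m(N2) = 0.02407 × 28.01 = 0.6742 g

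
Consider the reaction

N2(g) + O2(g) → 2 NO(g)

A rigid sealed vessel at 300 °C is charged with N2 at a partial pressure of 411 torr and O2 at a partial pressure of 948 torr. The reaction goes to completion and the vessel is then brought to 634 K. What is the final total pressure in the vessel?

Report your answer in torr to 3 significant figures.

At constant V, partial pressures at 300 °C are proportional to moles, so apply stoichiometry directly to pressures.
P(O2) required for 411 torr of N2 = (1/1) × 411 = 411.0 torr; available 948 torr, so N2 is limiting.
P(O2) remaining = 948 − (1/1) × 411 = 537.0 torr
P(gaseous products) = (2)/1 × 411 = 822.0 torr
P_total at 300 °C = 537.0 + 822.0 = 1359 torr
Scaling to 634 K: P = 1359 × 634/573.15 = 1503 torr

1500 torr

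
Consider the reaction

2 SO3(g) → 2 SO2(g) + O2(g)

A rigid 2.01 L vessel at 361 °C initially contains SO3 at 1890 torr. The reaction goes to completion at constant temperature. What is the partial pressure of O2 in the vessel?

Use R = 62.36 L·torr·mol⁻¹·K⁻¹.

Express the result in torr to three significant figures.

945 torr

n(SO3)₀ = PV/RT = (1890 × 2.01) / (62.36 × 634.15) = 0.09606 mol
n(O2) = (1/2) × 0.09606 = 0.04803 mol
P(O2) = nRT/V = 0.04803 × 62.36 × 634.15 / 2.01 = 945.0 torr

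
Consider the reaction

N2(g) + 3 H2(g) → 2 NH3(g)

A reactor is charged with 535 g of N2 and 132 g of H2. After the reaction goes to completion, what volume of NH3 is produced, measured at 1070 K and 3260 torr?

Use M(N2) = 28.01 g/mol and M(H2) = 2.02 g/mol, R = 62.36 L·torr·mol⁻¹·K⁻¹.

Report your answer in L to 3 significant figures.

782 L

n(N2) = 535 / 28.01 = 19.10 mol
n(H2) = 132 / 2.02 = 65.35 mol
For 19.10 mol N2, stoichiometry requires (3/1) × 19.10 = 57.30 mol H2; 65.35 mol is available, so N2 is limiting.
n(NH3) = (2/1) × 19.10 = 38.20 mol
V(NH3) = nRT/P = 38.20 × 62.36 × 1070 / 3260 = 781.9 L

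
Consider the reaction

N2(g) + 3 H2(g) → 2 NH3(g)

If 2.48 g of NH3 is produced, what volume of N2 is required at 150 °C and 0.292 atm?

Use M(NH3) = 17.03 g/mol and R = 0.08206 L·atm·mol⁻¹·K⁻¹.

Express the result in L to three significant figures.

n(NH3) = 2.480 / 17.03 = 0.1456 mol
n(N2) = (1/2) × 0.1456 = 0.07280 mol
V = nRT/P = 0.07280 × 0.08206 × 423.15 / 0.292 = 8.657 L

8.66 L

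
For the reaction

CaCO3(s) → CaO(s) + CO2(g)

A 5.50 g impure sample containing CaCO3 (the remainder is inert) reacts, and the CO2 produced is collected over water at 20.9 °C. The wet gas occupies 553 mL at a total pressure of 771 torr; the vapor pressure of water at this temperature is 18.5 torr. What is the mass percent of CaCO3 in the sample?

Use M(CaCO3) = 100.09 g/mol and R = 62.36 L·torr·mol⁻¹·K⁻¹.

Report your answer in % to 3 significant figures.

P(CO2) = 771 − 18.5 = 752.5 torr
n(CO2) = PV/RT = (752.5 × 0.5530) / (62.36 × 294.05) = 0.02269 mol
n(CaCO3) = (1/1) × 0.02269 = 0.02269 mol
m(CaCO3) = 0.02269 × 100.09 = 2.271 g
%CaCO3 = 2.271 / 5.50 × 100 = 41.29%

41.3 %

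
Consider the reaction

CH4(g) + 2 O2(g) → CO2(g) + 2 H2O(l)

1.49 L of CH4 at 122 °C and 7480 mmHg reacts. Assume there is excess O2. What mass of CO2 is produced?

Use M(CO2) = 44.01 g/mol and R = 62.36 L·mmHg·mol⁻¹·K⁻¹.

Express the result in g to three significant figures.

n(CH4) = PV/RT = (7480 × 1.49) / (62.36 × 395.15) = 0.4523 mol
n(CO2) = (1/1) × 0.4523 = 0.4523 mol
m(CO2) = 0.4523 × 44.01 = 19.91 g

19.9 g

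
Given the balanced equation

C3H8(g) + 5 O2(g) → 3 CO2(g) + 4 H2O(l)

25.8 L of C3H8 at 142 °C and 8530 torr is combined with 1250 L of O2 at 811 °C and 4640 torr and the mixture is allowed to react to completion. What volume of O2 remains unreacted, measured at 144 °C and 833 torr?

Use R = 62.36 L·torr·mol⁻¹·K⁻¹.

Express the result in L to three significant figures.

1350 L

n(C3H8) = PV/RT = (8530 × 25.8) / (62.36 × 415.15) = 8.501 mol
n(O2) = PV/RT = (4640 × 1250) / (62.36 × 1084.15) = 85.79 mol
For 8.501 mol C3H8, stoichiometry requires (5/1) × 8.501 = 42.50 mol O2; 85.79 mol is available, so C3H8 is limiting.
n(O2) consumed = (5/1) × 8.501 = 42.50 mol; remaining = 85.79 − 42.50 = 43.29 mol
V(O2) = nRT/P = 43.29 × 62.36 × 417.15 / 833 = 1352 L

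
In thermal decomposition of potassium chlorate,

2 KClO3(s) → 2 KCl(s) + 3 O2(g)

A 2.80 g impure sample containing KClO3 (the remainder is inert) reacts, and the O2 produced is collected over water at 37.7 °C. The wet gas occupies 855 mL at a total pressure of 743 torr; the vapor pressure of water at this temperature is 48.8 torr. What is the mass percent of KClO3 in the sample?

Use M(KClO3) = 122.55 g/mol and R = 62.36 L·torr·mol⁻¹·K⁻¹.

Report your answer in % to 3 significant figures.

89.3 %

P(O2) = 743 − 48.8 = 694.2 torr
n(O2) = PV/RT = (694.2 × 0.8550) / (62.36 × 310.85) = 0.03062 mol
n(KClO3) = (2/3) × 0.03062 = 0.02041 mol
m(KClO3) = 0.02041 × 122.55 = 2.501 g
%KClO3 = 2.501 / 2.80 × 100 = 89.32%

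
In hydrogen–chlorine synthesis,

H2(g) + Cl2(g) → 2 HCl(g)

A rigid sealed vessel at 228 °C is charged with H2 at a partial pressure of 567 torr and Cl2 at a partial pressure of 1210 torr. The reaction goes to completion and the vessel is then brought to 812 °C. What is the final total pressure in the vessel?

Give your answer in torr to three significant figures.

Because the vessel is rigid and T is held at 228 °C, work the stoichiometry in partial pressures (P_i = n_iRT/V).
P(Cl2) required for 567 torr of H2 = (1/1) × 567 = 567.0 torr; available 1210 torr, so H2 is limiting.
P(Cl2) remaining = 1210 − (1/1) × 567 = 643.0 torr
P(gaseous products) = (2)/1 × 567 = 1134 torr
P_total at 228 °C = 643.0 + 1134 = 1777 torr
Scaling to 812 °C: P = 1777 × 1085.15/501.15 = 3848 torr

3850 torr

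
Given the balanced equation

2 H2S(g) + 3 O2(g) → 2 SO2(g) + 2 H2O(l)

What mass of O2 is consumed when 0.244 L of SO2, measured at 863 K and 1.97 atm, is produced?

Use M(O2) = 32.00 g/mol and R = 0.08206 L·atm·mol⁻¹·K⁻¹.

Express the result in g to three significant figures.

n(SO2) = PV/RT = (1.97 × 0.244) / (0.08206 × 863) = 0.006788 mol
n(O2) = (3/2) × 0.006788 = 0.01018 mol
m(O2) = 0.01018 × 32.00 = 0.3258 g

0.326 g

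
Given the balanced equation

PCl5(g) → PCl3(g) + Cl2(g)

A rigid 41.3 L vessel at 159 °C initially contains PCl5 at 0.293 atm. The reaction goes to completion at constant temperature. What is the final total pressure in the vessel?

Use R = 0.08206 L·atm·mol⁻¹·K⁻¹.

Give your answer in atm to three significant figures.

Rigid vessel, constant T ⇒ P scales with total gas moles (1 → 2).
P_final = (2/1) × 0.293 = 0.5860 atm

0.586 atm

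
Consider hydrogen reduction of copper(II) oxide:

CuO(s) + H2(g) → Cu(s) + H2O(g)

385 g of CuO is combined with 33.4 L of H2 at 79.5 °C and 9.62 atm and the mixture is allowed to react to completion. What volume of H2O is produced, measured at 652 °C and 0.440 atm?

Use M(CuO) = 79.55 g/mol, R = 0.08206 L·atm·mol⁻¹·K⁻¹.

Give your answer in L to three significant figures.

835 L

n(CuO) = 385 / 79.55 = 4.840 mol
n(H2) = PV/RT = (9.62 × 33.4) / (0.08206 × 352.65) = 11.10 mol
For 4.840 mol CuO, stoichiometry requires (1/1) × 4.840 = 4.840 mol H2; 11.10 mol is available, so CuO is limiting.
n(H2O) = (1/1) × 4.840 = 4.840 mol
V(H2O) = nRT/P = 4.840 × 0.08206 × 925.15 / 0.440 = 835.1 L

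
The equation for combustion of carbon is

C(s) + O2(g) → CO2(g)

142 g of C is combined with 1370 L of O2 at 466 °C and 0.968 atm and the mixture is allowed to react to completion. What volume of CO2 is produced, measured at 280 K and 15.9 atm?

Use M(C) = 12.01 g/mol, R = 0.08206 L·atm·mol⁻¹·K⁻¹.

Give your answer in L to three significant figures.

n(C) = 142 / 12.01 = 11.82 mol
n(O2) = PV/RT = (0.968 × 1370) / (0.08206 × 739.15) = 21.86 mol
For 11.82 mol C, stoichiometry requires (1/1) × 11.82 = 11.82 mol O2; 21.86 mol is available, so C is limiting.
n(CO2) = (1/1) × 11.82 = 11.82 mol
V(CO2) = nRT/P = 11.82 × 0.08206 × 280 / 15.9 = 17.08 L

17.1 L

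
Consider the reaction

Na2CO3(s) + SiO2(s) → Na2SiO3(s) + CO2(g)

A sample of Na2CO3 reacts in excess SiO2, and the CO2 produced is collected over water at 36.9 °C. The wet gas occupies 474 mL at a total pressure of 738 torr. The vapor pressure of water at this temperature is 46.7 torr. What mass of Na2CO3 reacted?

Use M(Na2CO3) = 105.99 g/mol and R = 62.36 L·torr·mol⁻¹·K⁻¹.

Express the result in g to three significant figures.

P(CO2) = 738 − 46.7 = 691.3 torr
n(CO2) = PV/RT = (691.3 × 0.4740) / (62.36 × 310.05) = 0.01695 mol
n(Na2CO3) = (1/1) × 0.01695 = 0.01695 mol
m(Na2CO3) = 0.01695 × 105.99 = 1.797 g

1.80 g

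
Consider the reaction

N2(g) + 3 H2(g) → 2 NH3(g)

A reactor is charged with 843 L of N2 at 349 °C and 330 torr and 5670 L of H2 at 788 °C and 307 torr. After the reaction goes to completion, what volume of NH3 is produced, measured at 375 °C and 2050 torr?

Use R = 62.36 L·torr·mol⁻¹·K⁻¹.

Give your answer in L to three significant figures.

283 L

n(N2) = PV/RT = (330 × 843) / (62.36 × 622.15) = 7.170 mol
n(H2) = PV/RT = (307 × 5670) / (62.36 × 1061.15) = 26.31 mol
For 7.170 mol N2, stoichiometry requires (3/1) × 7.170 = 21.51 mol H2; 26.31 mol is available, so N2 is limiting.
n(NH3) = (2/1) × 7.170 = 14.34 mol
V(NH3) = nRT/P = 14.34 × 62.36 × 648.15 / 2050 = 282.7 L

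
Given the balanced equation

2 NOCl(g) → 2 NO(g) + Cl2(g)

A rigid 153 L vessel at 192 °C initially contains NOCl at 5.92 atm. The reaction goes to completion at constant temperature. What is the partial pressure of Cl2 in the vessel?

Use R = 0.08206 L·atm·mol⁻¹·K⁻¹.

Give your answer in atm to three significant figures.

n(NOCl)₀ = PV/RT = (5.92 × 153) / (0.08206 × 465.15) = 23.73 mol
n(Cl2) = (1/2) × 23.73 = 11.87 mol
P(Cl2) = nRT/V = 11.87 × 0.08206 × 465.15 / 153 = 2.961 atm

2.96 atm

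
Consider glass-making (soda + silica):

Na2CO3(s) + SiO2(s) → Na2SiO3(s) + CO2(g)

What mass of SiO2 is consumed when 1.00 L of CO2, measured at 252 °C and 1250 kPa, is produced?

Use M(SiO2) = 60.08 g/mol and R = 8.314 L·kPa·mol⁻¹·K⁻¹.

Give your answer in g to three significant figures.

17.2 g

n(CO2) = PV/RT = (1250 × 1.00) / (8.314 × 525.15) = 0.2863 mol
n(SiO2) = (1/1) × 0.2863 = 0.2863 mol
m(SiO2) = 0.2863 × 60.08 = 17.20 g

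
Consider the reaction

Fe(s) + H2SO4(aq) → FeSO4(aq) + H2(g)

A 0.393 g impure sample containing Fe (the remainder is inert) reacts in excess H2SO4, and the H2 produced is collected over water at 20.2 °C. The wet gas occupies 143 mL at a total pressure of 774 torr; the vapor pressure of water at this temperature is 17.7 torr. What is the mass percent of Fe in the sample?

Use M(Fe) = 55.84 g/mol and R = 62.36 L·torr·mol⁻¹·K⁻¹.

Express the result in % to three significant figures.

P(H2) = 774 − 17.7 = 756.3 torr
n(H2) = PV/RT = (756.3 × 0.1430) / (62.36 × 293.35) = 0.005912 mol
n(Fe) = (1/1) × 0.005912 = 0.005912 mol
m(Fe) = 0.005912 × 55.84 = 0.3301 g
%Fe = 0.3301 / 0.393 × 100 = 83.99%

84.0 %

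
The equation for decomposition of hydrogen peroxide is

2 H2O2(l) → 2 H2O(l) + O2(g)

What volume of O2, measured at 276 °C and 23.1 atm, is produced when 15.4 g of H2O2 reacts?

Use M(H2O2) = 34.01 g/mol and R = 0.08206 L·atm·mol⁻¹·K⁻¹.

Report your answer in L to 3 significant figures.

0.442 L

n(H2O2) = 15.40 / 34.01 = 0.4528 mol
n(O2) = (1/2) × 0.4528 = 0.2264 mol
V = nRT/P = 0.2264 × 0.08206 × 549.15 / 23.1 = 0.4417 L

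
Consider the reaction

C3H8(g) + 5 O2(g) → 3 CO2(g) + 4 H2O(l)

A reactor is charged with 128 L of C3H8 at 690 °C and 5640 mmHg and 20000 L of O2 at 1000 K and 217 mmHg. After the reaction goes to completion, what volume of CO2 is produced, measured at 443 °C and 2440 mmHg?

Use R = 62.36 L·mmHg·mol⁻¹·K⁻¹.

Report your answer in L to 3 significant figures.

n(C3H8) = PV/RT = (5640 × 128) / (62.36 × 963.15) = 12.02 mol
n(O2) = PV/RT = (217 × 20000) / (62.36 × 1000) = 69.60 mol
For 12.02 mol C3H8, stoichiometry requires (5/1) × 12.02 = 60.10 mol O2; 69.60 mol is available, so C3H8 is limiting.
n(CO2) = (3/1) × 12.02 = 36.06 mol
V(CO2) = nRT/P = 36.06 × 62.36 × 716.15 / 2440 = 660.0 L

660 L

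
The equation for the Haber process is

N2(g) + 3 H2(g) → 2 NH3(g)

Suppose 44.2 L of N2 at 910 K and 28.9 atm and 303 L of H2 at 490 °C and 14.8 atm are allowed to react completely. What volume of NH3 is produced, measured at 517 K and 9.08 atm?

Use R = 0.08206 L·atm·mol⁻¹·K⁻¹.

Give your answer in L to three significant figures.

160 L

n(N2) = PV/RT = (28.9 × 44.2) / (0.08206 × 910) = 17.11 mol
n(H2) = PV/RT = (14.8 × 303) / (0.08206 × 763.15) = 71.61 mol
For 17.11 mol N2, stoichiometry requires (3/1) × 17.11 = 51.33 mol H2; 71.61 mol is available, so N2 is limiting.
n(NH3) = (2/1) × 17.11 = 34.22 mol
V(NH3) = nRT/P = 34.22 × 0.08206 × 517 / 9.08 = 159.9 L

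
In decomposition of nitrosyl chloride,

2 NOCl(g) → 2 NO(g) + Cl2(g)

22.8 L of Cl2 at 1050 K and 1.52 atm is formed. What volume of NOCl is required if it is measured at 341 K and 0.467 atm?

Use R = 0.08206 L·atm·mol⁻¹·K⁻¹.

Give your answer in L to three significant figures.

n(Cl2) = PV/RT = (1.52 × 22.8) / (0.08206 × 1050) = 0.4022 mol
n(NOCl) = (2/1) × 0.4022 = 0.8044 mol
V = nRT/P = 0.8044 × 0.08206 × 341 / 0.467 = 48.20 L

48.2 L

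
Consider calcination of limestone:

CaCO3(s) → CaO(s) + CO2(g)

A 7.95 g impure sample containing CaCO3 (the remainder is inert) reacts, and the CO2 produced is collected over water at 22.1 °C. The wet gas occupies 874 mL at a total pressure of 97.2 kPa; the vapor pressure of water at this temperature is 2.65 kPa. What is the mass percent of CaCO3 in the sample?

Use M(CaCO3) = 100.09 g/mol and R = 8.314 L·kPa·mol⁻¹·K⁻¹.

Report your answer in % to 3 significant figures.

P(CO2) = 97.2 − 2.65 = 94.55 kPa
n(CO2) = PV/RT = (94.55 × 0.8740) / (8.314 × 295.25) = 0.03366 mol
n(CaCO3) = (1/1) × 0.03366 = 0.03366 mol
m(CaCO3) = 0.03366 × 100.09 = 3.369 g
%CaCO3 = 3.369 / 7.95 × 100 = 42.38%

42.4 %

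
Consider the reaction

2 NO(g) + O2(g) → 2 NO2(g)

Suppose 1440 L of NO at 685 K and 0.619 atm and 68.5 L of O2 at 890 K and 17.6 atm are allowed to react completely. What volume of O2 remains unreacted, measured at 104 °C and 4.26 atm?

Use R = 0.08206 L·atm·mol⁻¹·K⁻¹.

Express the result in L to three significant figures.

62.3 L

n(NO) = PV/RT = (0.619 × 1440) / (0.08206 × 685) = 15.86 mol
n(O2) = PV/RT = (17.6 × 68.5) / (0.08206 × 890) = 16.51 mol
For 15.86 mol NO, stoichiometry requires (1/2) × 15.86 = 7.930 mol O2; 16.51 mol is available, so NO is limiting.
n(O2) consumed = (1/2) × 15.86 = 7.930 mol; remaining = 16.51 − 7.930 = 8.580 mol
V(O2) = nRT/P = 8.580 × 0.08206 × 377.15 / 4.26 = 62.33 L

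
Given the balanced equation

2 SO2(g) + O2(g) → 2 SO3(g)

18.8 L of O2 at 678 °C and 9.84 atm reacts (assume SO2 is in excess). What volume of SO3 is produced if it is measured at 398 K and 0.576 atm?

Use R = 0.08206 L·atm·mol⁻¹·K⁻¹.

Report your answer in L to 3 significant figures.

269 L

n(O2) = PV/RT = (9.84 × 18.8) / (0.08206 × 951.15) = 2.370 mol
n(SO3) = (2/1) × 2.370 = 4.740 mol
V = nRT/P = 4.740 × 0.08206 × 398 / 0.576 = 268.8 L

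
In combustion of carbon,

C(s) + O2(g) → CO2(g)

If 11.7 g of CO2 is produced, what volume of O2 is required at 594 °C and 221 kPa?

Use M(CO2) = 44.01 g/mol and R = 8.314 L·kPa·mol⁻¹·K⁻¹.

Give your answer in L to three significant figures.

8.67 L

n(CO2) = 11.70 / 44.01 = 0.2658 mol
n(O2) = (1/1) × 0.2658 = 0.2658 mol
V = nRT/P = 0.2658 × 8.314 × 867.15 / 221 = 8.671 L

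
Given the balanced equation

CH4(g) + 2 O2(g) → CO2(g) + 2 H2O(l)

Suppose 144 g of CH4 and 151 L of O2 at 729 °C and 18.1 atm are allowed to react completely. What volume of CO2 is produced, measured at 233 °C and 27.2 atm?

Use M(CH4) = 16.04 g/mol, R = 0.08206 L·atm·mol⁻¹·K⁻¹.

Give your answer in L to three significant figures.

13.7 L

n(CH4) = 144 / 16.04 = 8.978 mol
n(O2) = PV/RT = (18.1 × 151) / (0.08206 × 1002.15) = 33.23 mol
For 8.978 mol CH4, stoichiometry requires (2/1) × 8.978 = 17.96 mol O2; 33.23 mol is available, so CH4 is limiting.
n(CO2) = (1/1) × 8.978 = 8.978 mol
V(CO2) = nRT/P = 8.978 × 0.08206 × 506.15 / 27.2 = 13.71 L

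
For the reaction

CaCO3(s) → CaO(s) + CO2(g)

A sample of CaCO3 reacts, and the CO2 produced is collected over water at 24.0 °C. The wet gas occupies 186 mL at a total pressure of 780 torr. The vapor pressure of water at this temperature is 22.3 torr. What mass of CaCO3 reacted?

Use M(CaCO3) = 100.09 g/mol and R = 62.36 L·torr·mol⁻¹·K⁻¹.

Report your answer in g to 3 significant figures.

P(CO2) = 780 − 22.3 = 757.7 torr
n(CO2) = PV/RT = (757.7 × 0.1860) / (62.36 × 297.15) = 0.007606 mol
n(CaCO3) = (1/1) × 0.007606 = 0.007606 mol
m(CaCO3) = 0.007606 × 100.09 = 0.7613 g

0.761 g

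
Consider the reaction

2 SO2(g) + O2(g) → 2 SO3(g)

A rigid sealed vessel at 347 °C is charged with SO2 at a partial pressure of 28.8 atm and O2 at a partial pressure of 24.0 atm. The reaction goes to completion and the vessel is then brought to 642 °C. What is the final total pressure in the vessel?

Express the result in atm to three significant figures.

56.7 atm

At constant V, partial pressures at 347 °C are proportional to moles, so apply stoichiometry directly to pressures.
P(O2) required for 28.8 atm of SO2 = (1/2) × 28.8 = 14.40 atm; available 24.0 atm, so SO2 is limiting.
P(O2) remaining = 24.0 − (1/2) × 28.8 = 9.600 atm
P(gaseous products) = (2)/2 × 28.8 = 28.80 atm
P_total at 347 °C = 9.600 + 28.80 = 38.40 atm
Scaling to 642 °C: P = 38.40 × 915.15/620.15 = 56.67 atm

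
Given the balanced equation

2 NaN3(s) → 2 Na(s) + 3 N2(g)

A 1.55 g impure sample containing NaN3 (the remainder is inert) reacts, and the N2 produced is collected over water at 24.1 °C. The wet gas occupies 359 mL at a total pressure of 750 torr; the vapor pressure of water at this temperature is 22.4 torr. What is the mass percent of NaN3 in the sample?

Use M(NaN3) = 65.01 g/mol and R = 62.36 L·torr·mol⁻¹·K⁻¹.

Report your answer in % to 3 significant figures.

P(N2) = 750 − 22.4 = 727.6 torr
n(N2) = PV/RT = (727.6 × 0.3590) / (62.36 × 297.25) = 0.01409 mol
n(NaN3) = (2/3) × 0.01409 = 0.009393 mol
m(NaN3) = 0.009393 × 65.01 = 0.6106 g
%NaN3 = 0.6106 / 1.55 × 100 = 39.39%

39.4 %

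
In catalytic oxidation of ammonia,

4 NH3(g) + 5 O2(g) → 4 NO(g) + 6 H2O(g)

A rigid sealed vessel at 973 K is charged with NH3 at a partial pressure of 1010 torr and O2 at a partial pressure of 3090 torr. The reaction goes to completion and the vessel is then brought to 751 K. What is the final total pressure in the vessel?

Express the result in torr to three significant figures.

3360 torr

With V and T fixed, P_i ∝ n_i, so the mole ratios apply directly to partial pressures at 973 K.
P(O2) required for 1010 torr of NH3 = (5/4) × 1010 = 1262 torr; available 3090 torr, so NH3 is limiting.
P(O2) remaining = 3090 − (5/4) × 1010 = 1828 torr
P(gaseous products) = (4+6)/4 × 1010 = 2525 torr
P_total at 973 K = 1828 + 2525 = 4353 torr
Scaling to 751 K: P = 4353 × 751/973 = 3360 torr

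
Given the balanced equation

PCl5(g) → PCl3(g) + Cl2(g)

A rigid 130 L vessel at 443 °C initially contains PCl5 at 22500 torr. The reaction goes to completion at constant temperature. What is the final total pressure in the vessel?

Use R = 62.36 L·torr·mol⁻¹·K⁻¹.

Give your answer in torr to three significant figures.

Rigid vessel, constant T ⇒ P scales with total gas moles (1 → 2).
P_final = (2/1) × 22500 = 45000 torr

45000 torr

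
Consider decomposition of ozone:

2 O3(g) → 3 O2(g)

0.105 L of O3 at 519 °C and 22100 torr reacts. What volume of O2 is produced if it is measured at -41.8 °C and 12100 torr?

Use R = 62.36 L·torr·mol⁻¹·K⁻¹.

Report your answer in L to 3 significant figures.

0.0840 L

n(O3) = PV/RT = (22100 × 0.105) / (62.36 × 792.15) = 0.04698 mol
n(O2) = (3/2) × 0.04698 = 0.07047 mol
V = nRT/P = 0.07047 × 62.36 × 231.35 / 12100 = 0.08402 L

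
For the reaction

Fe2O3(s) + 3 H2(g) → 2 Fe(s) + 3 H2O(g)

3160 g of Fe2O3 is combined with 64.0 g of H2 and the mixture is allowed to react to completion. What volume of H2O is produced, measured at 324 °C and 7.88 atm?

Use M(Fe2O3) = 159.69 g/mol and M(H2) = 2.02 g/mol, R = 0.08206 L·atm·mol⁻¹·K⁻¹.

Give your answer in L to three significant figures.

197 L

n(Fe2O3) = 3160 / 159.69 = 19.79 mol
n(H2) = 64.0 / 2.02 = 31.68 mol
For 19.79 mol Fe2O3, stoichiometry requires (3/1) × 19.79 = 59.37 mol H2; 31.68 mol is available, so H2 is limiting.
n(H2O) = (3/3) × 31.68 = 31.68 mol
V(H2O) = nRT/P = 31.68 × 0.08206 × 597.15 / 7.88 = 197.0 L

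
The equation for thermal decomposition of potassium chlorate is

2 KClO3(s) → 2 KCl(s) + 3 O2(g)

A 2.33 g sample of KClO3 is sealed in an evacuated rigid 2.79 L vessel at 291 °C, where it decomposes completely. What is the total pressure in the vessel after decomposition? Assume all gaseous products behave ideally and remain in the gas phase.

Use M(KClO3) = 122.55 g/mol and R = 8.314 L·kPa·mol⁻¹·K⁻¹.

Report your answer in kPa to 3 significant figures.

n(KClO3) = 2.33 / 122.55 = 0.01901 mol
n(gas produced) = (3/2) × 0.01901 = 0.02851 mol
P = nRT/V = 0.02851 × 8.314 × 564.15 / 2.79 = 47.93 kPa

47.9 kPa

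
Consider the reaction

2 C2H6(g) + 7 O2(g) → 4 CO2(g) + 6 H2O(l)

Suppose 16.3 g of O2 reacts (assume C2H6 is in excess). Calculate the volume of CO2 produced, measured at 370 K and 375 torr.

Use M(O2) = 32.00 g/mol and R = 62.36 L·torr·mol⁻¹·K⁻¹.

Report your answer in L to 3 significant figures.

n(O2) = 16.30 / 32.00 = 0.5094 mol
n(CO2) = (4/7) × 0.5094 = 0.2911 mol
V = nRT/P = 0.2911 × 62.36 × 370 / 375 = 17.91 L

17.9 L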